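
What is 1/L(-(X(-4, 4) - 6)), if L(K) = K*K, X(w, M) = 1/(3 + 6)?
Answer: 81/2809 ≈ 0.028836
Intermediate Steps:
X(w, M) = 1/9
L(K) = K**2
1/L(-(X(-4, 4) - 6)) = 1/((-(1/9 - 6))**2) = 1/((-1*(-53/9))**2) = 1/((53/9)**2) = 1/(2809/81) = 81/2809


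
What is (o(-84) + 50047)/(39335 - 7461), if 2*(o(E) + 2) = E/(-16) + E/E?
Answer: 400385/254992 ≈ 1.5702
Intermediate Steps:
o(E) = -3/2 - E/32 (o(E) = -2 + (E/(-16) + E/E)/2 = -2 + (E*(-1/16) + 1)/2 = -2 + (-E/16 + 1)/2 = -2 + (1 - E/16)/2 = -2 + (1/2 - E/32) = -3/2 - E/32)
(o(-84) + 50047)/(39335 - 7461) = ((-3/2 - 1/32*(-84)) + 50047)/(39335 - 7461) = ((-3/2 + 21/8) + 50047)/31874 = (9/8 + 50047)*(1/31874) = (400385/8)*(1/31874) = 400385/254992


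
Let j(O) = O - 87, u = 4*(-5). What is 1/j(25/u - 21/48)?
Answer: -16/1419 ≈ -0.011276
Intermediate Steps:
u = -20
j(O) = -87 + O
1/j(25/u - 21/48) = 1/(-87 + (25/(-20) - 21/48)) = 1/(-87 + (25*(-1/20) - 21*1/48)) = 1/(-87 + (-5/4 - 7/16)) = 1/(-87 - 27/16) = 1/(-1419/16) = -16/1419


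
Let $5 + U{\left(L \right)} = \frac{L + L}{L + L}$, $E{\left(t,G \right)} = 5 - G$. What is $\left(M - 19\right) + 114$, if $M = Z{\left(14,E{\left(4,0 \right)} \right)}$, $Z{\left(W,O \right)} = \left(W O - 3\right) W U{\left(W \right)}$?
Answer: $-3657$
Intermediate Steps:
$U{\left(L \right)} = -4$ ($U{\left(L \right)} = -5 + \frac{L + L}{L + L} = -5 + \frac{2 L}{2 L} = -5 + 2 L \frac{1}{2 L} = -5 + 1 = -4$)
$Z{\left(W,O \right)} = - 4 W \left(-3 + O W\right)$ ($Z{\left(W,O \right)} = \left(W O - 3\right) W \left(-4\right) = \left(O W - 3\right) W \left(-4\right) = \left(-3 + O W\right) W \left(-4\right) = W \left(-3 + O W\right) \left(-4\right) = - 4 W \left(-3 + O W\right)$)
$M = -3752$ ($M = 4 \cdot 14 \left(3 - \left(5 - 0\right) 14\right) = 4 \cdot 14 \left(3 - \left(5 + 0\right) 14\right) = 4 \cdot 14 \left(3 - 5 \cdot 14\right) = 4 \cdot 14 \left(3 - 70\right) = 4 \cdot 14 \left(-67\right) = -3752$)
$\left(M - 19\right) + 114 = \left(-3752 - 19\right) + 114 = -3771 + 114 = -3657$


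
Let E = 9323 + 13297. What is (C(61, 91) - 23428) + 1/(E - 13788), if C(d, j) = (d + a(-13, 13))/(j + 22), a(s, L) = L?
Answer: -23380865167/998016 ≈ -23427.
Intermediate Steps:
C(d, j) = (13 + d)/(22 + j) (C(d, j) = (d + 13)/(j + 22) = (13 + d)/(22 + j))
E = 22620
(C(61, 91) - 23428) + 1/(E - 13788) = ((13 + 61)/(22 + 91) - 23428) + 1/(22620 - 13788) = (74/113 - 23428) + 1/8832 = -2647290/113 + 1/8832 = -23380865167/998016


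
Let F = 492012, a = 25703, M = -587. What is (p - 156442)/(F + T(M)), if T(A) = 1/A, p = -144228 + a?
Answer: -161405629/288811043 ≈ -0.55886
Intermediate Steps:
p = -118525 (p = -144228 + 25703 = -118525)
(p - 156442)/(F + T(M)) = (-118525 - 156442)/(492012 + 1/(-587)) = -274967/(492012 - 1/587) = -274967/288811043/587 = -274967*587/288811043 = -161405629/288811043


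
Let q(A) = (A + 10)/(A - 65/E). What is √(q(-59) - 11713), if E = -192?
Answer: I*√30321400657/1609 ≈ 108.22*I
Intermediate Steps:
q(A) = (10 + A)/(65/192 + A) (q(A) = (A + 10)/(A - 65/(-192)) = (10 + A)/(A - 65*(-1/192)) = (10 + A)/(A + 65/192) = (10 + A)/(65/192 + A))
√(q(-59) - 11713) = √(192*(10 - 59)/(65 + 192*(-59)) - 11713) = √(192*(-49)/(65 - 11328) - 11713) = √(192*(-49)/(-11263) - 11713) = √(192*(-1/11263)*(-49) - 11713) = √(1344/1609 - 11713) = √(-18844873/1609) = I*√30321400657/1609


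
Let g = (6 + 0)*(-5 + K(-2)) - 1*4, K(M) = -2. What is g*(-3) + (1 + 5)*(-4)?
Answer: 114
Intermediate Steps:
g = -46 (g = (6 + 0)*(-5 - 2) - 1*4 = 6*(-7) - 4 = -42 - 4 = -46)
g*(-3) + (1 + 5)*(-4) = -46*(-3) + (1 + 5)*(-4) = 138 + 6*(-4) = 138 - 24 = 114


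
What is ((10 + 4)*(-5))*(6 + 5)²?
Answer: -8470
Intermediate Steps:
((10 + 4)*(-5))*(6 + 5)² = (14*(-5))*11² = -70*121 = -8470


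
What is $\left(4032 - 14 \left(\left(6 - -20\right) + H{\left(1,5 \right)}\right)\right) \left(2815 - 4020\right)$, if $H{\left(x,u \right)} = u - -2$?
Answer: $-4301850$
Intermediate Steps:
$H{\left(x,u \right)} = 2 + u$ ($H{\left(x,u \right)} = u + 2 = 2 + u$)
$\left(4032 - 14 \left(\left(6 - -20\right) + H{\left(1,5 \right)}\right)\right) \left(2815 - 4020\right) = \left(4032 - 14 \left(\left(6 - -20\right) + \left(2 + 5\right)\right)\right) \left(2815 - 4020\right) = \left(4032 - 14 \left(\left(6 + 20\right) + 7\right)\right) \left(-1205\right) = \left(4032 - 14 \left(26 + 7\right)\right) \left(-1205\right) = \left(4032 - 462\right) \left(-1205\right) = 3570 \left(-1205\right) = -4301850$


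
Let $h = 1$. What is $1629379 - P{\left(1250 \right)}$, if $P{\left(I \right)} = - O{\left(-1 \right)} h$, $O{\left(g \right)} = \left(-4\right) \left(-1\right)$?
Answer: $1629383$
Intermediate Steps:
$O{\left(g \right)} = 4$
$P{\left(I \right)} = -4$ ($P{\left(I \right)} = \left(-1\right) 4 \cdot 1 = \left(-4\right) 1 = -4$)
$1629379 - P{\left(1250 \right)} = 1629379 - -4 = 1629379 + 4 = 1629383$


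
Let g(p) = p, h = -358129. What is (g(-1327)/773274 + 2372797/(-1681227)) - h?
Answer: 155194485607025645/433349709066 ≈ 3.5813e+5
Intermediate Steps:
(g(-1327)/773274 + 2372797/(-1681227)) - h = (-1327/773274 + 2372797/(-1681227)) - 1*(-358129) = (-1327*1/773274 + 2372797*(-1/1681227)) + 358129 = (-1327/773274 - 2372797/1681227) + 358129 = -612351071869/433349709066 + 358129 = 155194485607025645/433349709066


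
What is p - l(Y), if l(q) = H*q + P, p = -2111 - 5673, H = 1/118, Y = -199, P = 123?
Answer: -932827/118 ≈ -7905.3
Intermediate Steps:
H = 1/118 ≈ 0.0084746
p = -7784
l(q) = 123 + q/118 (l(q) = q/118 + 123 = 123 + q/118)
p - l(Y) = -7784 - (123 + (1/118)*(-199)) = -7784 - (123 - 199/118) = -7784 - 1*14315/118 = -7784 - 14315/118 = -932827/118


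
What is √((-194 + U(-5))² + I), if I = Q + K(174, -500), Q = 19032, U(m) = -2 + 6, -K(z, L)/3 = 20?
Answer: 4*√3442 ≈ 234.67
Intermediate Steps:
K(z, L) = -60 (K(z, L) = -3*20 = -60)
U(m) = 4
I = 18972 (I = 19032 - 60 = 18972)
√((-194 + U(-5))² + I) = √((-194 + 4)² + 18972) = √((-190)² + 18972) = √(36100 + 18972) = √55072 = 4*√3442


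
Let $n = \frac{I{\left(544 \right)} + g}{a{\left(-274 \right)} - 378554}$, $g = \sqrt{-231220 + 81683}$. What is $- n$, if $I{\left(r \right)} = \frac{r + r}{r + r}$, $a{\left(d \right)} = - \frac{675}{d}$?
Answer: $\frac{274}{103723121} + \frac{274 i \sqrt{149537}}{103723121} \approx 2.6416 \cdot 10^{-6} + 0.0010215 i$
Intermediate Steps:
$g = i \sqrt{149537}$ ($g = \sqrt{-149537} = i \sqrt{149537} \approx 386.7 i$)
$I{\left(r \right)} = 1$ ($I{\left(r \right)} = \frac{2 r}{2 r} = 2 r \frac{1}{2 r} = 1$)
$n = - \frac{274}{103723121} - \frac{274 i \sqrt{149537}}{103723121}$ ($n = \frac{1 + i \sqrt{149537}}{- \frac{675}{-274} - 378554} = \frac{1 + i \sqrt{149537}}{\left(-675\right) \left(- \frac{1}{274}\right) - 378554} = \frac{1 + i \sqrt{149537}}{\frac{675}{274} - 378554} = \frac{1 + i \sqrt{149537}}{- \frac{103723121}{274}} = \left(1 + i \sqrt{149537}\right) \left(- \frac{274}{103723121}\right) = - \frac{274}{103723121} - \frac{274 i \sqrt{149537}}{103723121} \approx -2.6416 \cdot 10^{-6} - 0.0010215 i$)
$- n = - (- \frac{274}{103723121} - \frac{274 i \sqrt{149537}}{103723121}) = \frac{274}{103723121} + \frac{274 i \sqrt{149537}}{103723121}$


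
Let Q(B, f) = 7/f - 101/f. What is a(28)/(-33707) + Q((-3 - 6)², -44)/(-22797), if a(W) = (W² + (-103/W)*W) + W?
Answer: -357171835/16905206538 ≈ -0.021128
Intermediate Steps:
Q(B, f) = -94/f
a(W) = -103 + W + W² (a(W) = (W² - 103) + W = (-103 + W²) + W = -103 + W + W²)
a(28)/(-33707) + Q((-3 - 6)², -44)/(-22797) = (-103 + 28 + 28²)/(-33707) - 94/(-44)/(-22797) = (-103 + 28 + 784)*(-1/33707) - 94*(-1/44)*(-1/22797) = 709*(-1/33707) + (47/22)*(-1/22797) = -709/33707 - 47/501534 = -357171835/16905206538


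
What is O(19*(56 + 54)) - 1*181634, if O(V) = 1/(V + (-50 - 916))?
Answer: -204156615/1124 ≈ -1.8163e+5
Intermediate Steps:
O(V) = 1/(-966 + V) (O(V) = 1/(V - 966) = 1/(-966 + V))
O(19*(56 + 54)) - 1*181634 = 1/(-966 + 19*(56 + 54)) - 1*181634 = 1/(-966 + 19*110) - 181634 = 1/(-966 + 2090) - 181634 = 1/1124 - 181634 = -204156615/1124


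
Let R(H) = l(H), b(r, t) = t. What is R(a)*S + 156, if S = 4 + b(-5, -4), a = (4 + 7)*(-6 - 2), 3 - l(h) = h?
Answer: 156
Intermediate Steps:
l(h) = 3 - h
a = -88 (a = 11*(-8) = -88)
R(H) = 3 - H
S = 0 (S = 4 - 4 = 0)
R(a)*S + 156 = (3 - 1*(-88))*0 + 156 = (3 + 88)*0 + 156 = 91*0 + 156 = 0 + 156 = 156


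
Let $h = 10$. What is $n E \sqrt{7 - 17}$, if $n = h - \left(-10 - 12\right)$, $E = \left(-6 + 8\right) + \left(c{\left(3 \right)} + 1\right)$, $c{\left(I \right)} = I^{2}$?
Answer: $384 i \sqrt{10} \approx 1214.3 i$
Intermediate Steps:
$E = 12$ ($E = \left(-6 + 8\right) + \left(3^{2} + 1\right) = 2 + \left(9 + 1\right) = 2 + 10 = 12$)
$n = 32$ ($n = 10 - \left(-10 - 12\right) = 10 - -22 = 10 + 22 = 32$)
$n E \sqrt{7 - 17} = 32 \cdot 12 \sqrt{7 - 17} = 384 \sqrt{-10} = 384 i \sqrt{10}$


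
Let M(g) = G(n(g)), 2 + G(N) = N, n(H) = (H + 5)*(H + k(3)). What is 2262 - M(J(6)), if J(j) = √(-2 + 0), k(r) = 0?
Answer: 2266 - 5*I*√2 ≈ 2266.0 - 7.0711*I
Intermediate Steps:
J(j) = I*√2 (J(j) = √(-2) = I*√2)
n(H) = H*(5 + H) (n(H) = (H + 5)*(H + 0) = (5 + H)*H = H*(5 + H))
G(N) = -2 + N
M(g) = -2 + g*(5 + g)
2262 - M(J(6)) = 2262 - (-2 + (I*√2)² + 5*(I*√2)) = 2262 - (-2 - 2 + 5*I*√2) = 2262 - (-4 + 5*I*√2) = 2262 + (4 - 5*I*√2) = 2266 - 5*I*√2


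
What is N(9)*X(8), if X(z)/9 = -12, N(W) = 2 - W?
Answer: 756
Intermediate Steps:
X(z) = -108 (X(z) = 9*(-12) = -108)
N(9)*X(8) = (2 - 1*9)*(-108) = (2 - 9)*(-108) = -7*(-108) = 756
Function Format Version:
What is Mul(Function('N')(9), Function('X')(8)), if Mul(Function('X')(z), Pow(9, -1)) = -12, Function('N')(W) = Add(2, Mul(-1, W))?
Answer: 756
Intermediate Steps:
Function('X')(z) = -108 (Function('X')(z) = Mul(9, -12) = -108)
Mul(Function('N')(9), Function('X')(8)) = Mul(Add(2, Mul(-1, 9)), -108) = Mul(Add(2, -9), -108) = Mul(-7, -108) = 756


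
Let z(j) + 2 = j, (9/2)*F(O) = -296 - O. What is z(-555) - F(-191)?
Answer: -1601/3 ≈ -533.67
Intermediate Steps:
F(O) = -592/9 - 2*O/9 (F(O) = 2*(-296 - O)/9 = -592/9 - 2*O/9)
z(j) = -2 + j
z(-555) - F(-191) = (-2 - 555) - (-592/9 - 2/9*(-191)) = -557 - (-592/9 + 382/9) = -557 - 1*(-70/3) = -557 + 70/3 = -1601/3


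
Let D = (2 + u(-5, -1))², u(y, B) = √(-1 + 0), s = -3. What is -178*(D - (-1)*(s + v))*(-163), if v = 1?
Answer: 29014 + 116056*I ≈ 29014.0 + 1.1606e+5*I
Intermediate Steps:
u(y, B) = I (u(y, B) = √(-1) = I)
D = (2 + I)² ≈ 3.0 + 4.0*I
-178*(D - (-1)*(s + v))*(-163) = -178*((2 + I)² - (-1)*(-3 + 1))*(-163) = -178*((2 + I)² - (-1)*(-2))*(-163) = -178*((2 + I)² - 1*2)*(-163) = -178*((2 + I)² - 2)*(-163) = -178*(-2 + (2 + I)²)*(-163) = (356 - 178*(2 + I)²)*(-163) = -58028 + 29014*(2 + I)²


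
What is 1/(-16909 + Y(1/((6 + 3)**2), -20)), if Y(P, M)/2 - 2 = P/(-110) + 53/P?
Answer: -4455/37061146 ≈ -0.00012021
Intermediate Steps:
Y(P, M) = 4 + 106/P - P/55 (Y(P, M) = 4 + 2*(P/(-110) + 53/P) = 4 + 2*(P*(-1/110) + 53/P) = 4 + 2*(-P/110 + 53/P) = 4 + 2*(53/P - P/110) = 4 + (106/P - P/55) = 4 + 106/P - P/55)
1/(-16909 + Y(1/((6 + 3)**2), -20)) = 1/(-16909 + (4 + 106/(1/((6 + 3)**2)) - 1/(55*(6 + 3)**2))) = 1/(-16909 + (4 + 106/(1/(9**2)) - 1/(55*(9**2)))) = 1/(-16909 + (4 + 106/(1/81) - 1/55/81)) = 1/(-16909 + (4 + 106/(1/81) - 1/55*1/81)) = 1/(-16909 + (4 + 106*81 - 1/4455)) = 1/(-16909 + (4 + 8586 - 1/4455)) = 1/(-16909 + 38268449/4455) = 1/(-37061146/4455) = -4455/37061146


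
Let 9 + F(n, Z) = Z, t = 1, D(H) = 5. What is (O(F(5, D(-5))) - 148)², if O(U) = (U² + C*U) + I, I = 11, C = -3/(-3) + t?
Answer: 16641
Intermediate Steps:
F(n, Z) = -9 + Z
C = 2 (C = -3/(-3) + 1 = -3*(-⅓) + 1 = 1 + 1 = 2)
O(U) = 11 + U² + 2*U (O(U) = (U² + 2*U) + 11 = 11 + U² + 2*U)
(O(F(5, D(-5))) - 148)² = ((11 + (-9 + 5)² + 2*(-9 + 5)) - 148)² = ((11 + (-4)² + 2*(-4)) - 148)² = ((11 + 16 - 8) - 148)² = (19 - 148)² = (-129)² = 16641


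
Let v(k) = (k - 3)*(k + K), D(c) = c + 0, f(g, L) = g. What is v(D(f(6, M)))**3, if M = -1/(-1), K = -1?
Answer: 3375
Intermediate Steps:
M = 1 (M = -1*(-1) = 1)
D(c) = c
v(k) = (-1 + k)*(-3 + k) (v(k) = (k - 3)*(k - 1) = (-3 + k)*(-1 + k) = (-1 + k)*(-3 + k))
v(D(f(6, M)))**3 = (3 + 6**2 - 4*6)**3 = (3 + 36 - 24)**3 = 15**3 = 3375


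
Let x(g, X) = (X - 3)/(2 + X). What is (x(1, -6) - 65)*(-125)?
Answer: 31375/4 ≈ 7843.8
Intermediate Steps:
x(g, X) = (-3 + X)/(2 + X)
(x(1, -6) - 65)*(-125) = ((-3 - 6)/(2 - 6) - 65)*(-125) = (-9/(-4) - 65)*(-125) = (-¼*(-9) - 65)*(-125) = (9/4 - 65)*(-125) = -251/4*(-125) = 31375/4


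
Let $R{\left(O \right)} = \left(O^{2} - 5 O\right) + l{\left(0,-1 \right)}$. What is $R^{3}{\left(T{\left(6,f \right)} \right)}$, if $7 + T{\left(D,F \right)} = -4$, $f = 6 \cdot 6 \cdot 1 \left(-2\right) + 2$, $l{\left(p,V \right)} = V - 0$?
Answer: $5359375$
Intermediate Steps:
$l{\left(p,V \right)} = V$ ($l{\left(p,V \right)} = V + 0 = V$)
$f = -70$ ($f = 6 \cdot 6 \left(-2\right) + 2 = 6 \left(-12\right) + 2 = -72 + 2 = -70$)
$T{\left(D,F \right)} = -11$ ($T{\left(D,F \right)} = -7 - 4 = -11$)
$R{\left(O \right)} = -1 + O^{2} - 5 O$ ($R{\left(O \right)} = \left(O^{2} - 5 O\right) - 1 = -1 + O^{2} - 5 O$)
$R^{3}{\left(T{\left(6,f \right)} \right)} = \left(-1 + \left(-11\right)^{2} - -55\right)^{3} = \left(-1 + 121 + 55\right)^{3} = 175^{3} = 5359375$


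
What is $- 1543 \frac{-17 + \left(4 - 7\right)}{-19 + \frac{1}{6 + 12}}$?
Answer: $- \frac{555480}{341} \approx -1629.0$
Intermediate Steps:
$- 1543 \frac{-17 + \left(4 - 7\right)}{-19 + \frac{1}{6 + 12}} = - 1543 \frac{-17 - 3}{-19 + \frac{1}{18}} = - 1543 \left(- \frac{20}{-19 + \frac{1}{18}}\right) = - 1543 \left(- \frac{20}{- \frac{341}{18}}\right) = - 1543 \left(\left(-20\right) \left(- \frac{18}{341}\right)\right) = \left(-1543\right) \frac{360}{341} = - \frac{555480}{341}$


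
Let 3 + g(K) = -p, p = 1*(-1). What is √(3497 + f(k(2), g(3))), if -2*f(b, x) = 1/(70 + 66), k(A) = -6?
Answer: 9*√199631/68 ≈ 59.135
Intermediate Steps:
p = -1
g(K) = -2 (g(K) = -3 - 1*(-1) = -3 + 1 = -2)
f(b, x) = -1/272 (f(b, x) = -1/(2*(70 + 66)) = -½/136 = -½*1/136 = -1/272)
√(3497 + f(k(2), g(3))) = √(3497 - 1/272) = √(951183/272) = 9*√199631/68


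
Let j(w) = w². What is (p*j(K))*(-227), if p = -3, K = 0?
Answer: 0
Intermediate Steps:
(p*j(K))*(-227) = -3*0²*(-227) = -3*0*(-227) = 0*(-227) = 0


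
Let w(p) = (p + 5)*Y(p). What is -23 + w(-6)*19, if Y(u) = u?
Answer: 91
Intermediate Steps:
w(p) = p*(5 + p) (w(p) = (p + 5)*p = (5 + p)*p = p*(5 + p))
-23 + w(-6)*19 = -23 - 6*(5 - 6)*19 = -23 - 6*(-1)*19 = -23 + 6*19 = -23 + 114 = 91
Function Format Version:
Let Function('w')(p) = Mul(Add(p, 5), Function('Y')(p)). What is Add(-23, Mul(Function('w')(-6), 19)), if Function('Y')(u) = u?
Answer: 91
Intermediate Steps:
Function('w')(p) = Mul(p, Add(5, p)) (Function('w')(p) = Mul(Add(p, 5), p) = Mul(Add(5, p), p) = Mul(p, Add(5, p)))
Add(-23, Mul(Function('w')(-6), 19)) = Add(-23, Mul(Mul(-6, Add(5, -6)), 19)) = Add(-23, Mul(Mul(-6, -1), 19)) = Add(-23, Mul(6, 19)) = Add(-23, 114) = 91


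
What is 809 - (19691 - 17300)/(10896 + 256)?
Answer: 9019577/11152 ≈ 808.79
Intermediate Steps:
809 - (19691 - 17300)/(10896 + 256) = 809 - 2391/11152 = 9019577/11152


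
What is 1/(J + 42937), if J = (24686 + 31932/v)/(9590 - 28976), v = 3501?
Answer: 418953/17988051272 ≈ 2.3291e-5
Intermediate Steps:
J = -533689/418953 (J = (24686 + 31932/3501)/(9590 - 28976) = (24686 + 31932*(1/3501))/(-19386) = (24686 + 3548/389)*(-1/19386) = (9606402/389)*(-1/19386) = -533689/418953 ≈ -1.2739)
1/(J + 42937) = 1/(-533689/418953 + 42937) = 1/(17988051272/418953) = 418953/17988051272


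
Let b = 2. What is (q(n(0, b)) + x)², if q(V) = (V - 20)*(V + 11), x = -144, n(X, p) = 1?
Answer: 138384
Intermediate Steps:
q(V) = (-20 + V)*(11 + V)
(q(n(0, b)) + x)² = ((-220 + 1² - 9*1) - 144)² = ((-220 + 1 - 9) - 144)² = (-228 - 144)² = (-372)² = 138384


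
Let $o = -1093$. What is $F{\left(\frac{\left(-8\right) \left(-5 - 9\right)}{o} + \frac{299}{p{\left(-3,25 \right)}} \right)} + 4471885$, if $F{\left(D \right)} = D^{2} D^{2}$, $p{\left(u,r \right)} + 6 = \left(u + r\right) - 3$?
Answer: $\frac{6774527944176885326}{1427186233201} \approx 4.7468 \cdot 10^{6}$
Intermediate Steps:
$p{\left(u,r \right)} = -9 + r + u$ ($p{\left(u,r \right)} = -6 - \left(3 - r - u\right) = -6 + \left(-3 + r + u\right) = -9 + r + u$)
$F{\left(D \right)} = D^{4}$
$F{\left(\frac{\left(-8\right) \left(-5 - 9\right)}{o} + \frac{299}{p{\left(-3,25 \right)}} \right)} + 4471885 = \left(\frac{\left(-8\right) \left(-5 - 9\right)}{-1093} + \frac{299}{-9 + 25 - 3}\right)^{4} + 4471885 = \left(\left(-8\right) \left(-14\right) \left(- \frac{1}{1093}\right) + \frac{299}{13}\right)^{4} + 4471885 = \left(112 \left(- \frac{1}{1093}\right) + 299 \cdot \frac{1}{13}\right)^{4} + 4471885 = \left(- \frac{112}{1093} + 23\right)^{4} + 4471885 = \left(\frac{25027}{1093}\right)^{4} + 4471885 = \frac{392315235718831441}{1427186233201} + 4471885 = \frac{6774527944176885326}{1427186233201}$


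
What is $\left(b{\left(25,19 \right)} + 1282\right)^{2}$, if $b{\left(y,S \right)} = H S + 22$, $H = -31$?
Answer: $511225$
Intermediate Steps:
$b{\left(y,S \right)} = 22 - 31 S$ ($b{\left(y,S \right)} = - 31 S + 22 = 22 - 31 S$)
$\left(b{\left(25,19 \right)} + 1282\right)^{2} = \left(\left(22 - 589\right) + 1282\right)^{2} = \left(-567 + 1282\right)^{2} = 715^{2} = 511225$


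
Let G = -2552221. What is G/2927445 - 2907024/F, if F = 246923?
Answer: -9140354939663/722853501735 ≈ -12.645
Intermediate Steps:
G/2927445 - 2907024/F = -2552221/2927445 - 2907024/246923 = -9140354939663/722853501735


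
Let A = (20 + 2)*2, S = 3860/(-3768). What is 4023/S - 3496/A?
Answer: -42529736/10615 ≈ -4006.6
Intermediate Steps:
S = -965/942 (S = 3860*(-1/3768) = -965/942 ≈ -1.0244)
A = 44 (A = 22*2 = 44)
4023/S - 3496/A = 4023/(-965/942) - 3496/44 = 4023*(-942/965) - 3496*1/44 = -3789666/965 - 874/11 = -42529736/10615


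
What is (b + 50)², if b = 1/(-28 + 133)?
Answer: 27573001/11025 ≈ 2501.0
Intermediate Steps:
b = 1/105 ≈ 0.0095238
(b + 50)² = (1/105 + 50)² = (5251/105)² = 27573001/11025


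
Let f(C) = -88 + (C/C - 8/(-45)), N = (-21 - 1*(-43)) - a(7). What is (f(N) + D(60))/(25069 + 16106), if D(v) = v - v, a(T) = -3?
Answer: -3907/1852875 ≈ -0.0021086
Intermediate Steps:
N = 25 (N = (-21 - 1*(-43)) - 1*(-3) = (-21 + 43) + 3 = 22 + 3 = 25)
D(v) = 0
f(C) = -3907/45 (f(C) = -88 + (1 - 8*(-1/45)) = -88 + (1 + 8/45) = -88 + 53/45 = -3907/45)
(f(N) + D(60))/(25069 + 16106) = (-3907/45 + 0)/(25069 + 16106) = -3907/45/41175 = -3907/45*1/41175 = -3907/1852875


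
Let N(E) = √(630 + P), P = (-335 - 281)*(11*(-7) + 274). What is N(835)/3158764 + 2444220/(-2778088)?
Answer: -611055/694522 + I*√120722/3158764 ≈ -0.87982 + 0.00011*I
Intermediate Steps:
P = -121352 (P = -616*(-77 + 274) = -616*197 = -121352)
N(E) = I*√120722 (N(E) = √(630 - 121352) = √(-120722) = I*√120722)
N(835)/3158764 + 2444220/(-2778088) = (I*√120722)/3158764 + 2444220/(-2778088) = (I*√120722)*(1/3158764) + 2444220*(-1/2778088) = I*√120722/3158764 - 611055/694522 = -611055/694522 + I*√120722/3158764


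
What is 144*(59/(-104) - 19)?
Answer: -36630/13 ≈ -2817.7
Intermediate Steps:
144*(59/(-104) - 19) = 144*(59*(-1/104) - 19) = 144*(-59/104 - 19) = 144*(-2035/104) = -36630/13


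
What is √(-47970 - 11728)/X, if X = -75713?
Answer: -I*√59698/75713 ≈ -0.0032271*I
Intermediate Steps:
√(-47970 - 11728)/X = √(-47970 - 11728)/(-75713) = √(-59698)*(-1/75713) = (I*√59698)*(-1/75713) = -I*√59698/75713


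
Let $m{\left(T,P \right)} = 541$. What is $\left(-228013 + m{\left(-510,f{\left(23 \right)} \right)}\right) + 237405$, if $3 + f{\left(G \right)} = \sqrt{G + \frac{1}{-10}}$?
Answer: $9933$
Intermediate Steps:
$f{\left(G \right)} = -3 + \sqrt{- \frac{1}{10} + G}$ ($f{\left(G \right)} = -3 + \sqrt{G + \frac{1}{-10}} = -3 + \sqrt{G - \frac{1}{10}} = -3 + \sqrt{- \frac{1}{10} + G}$)
$\left(-228013 + m{\left(-510,f{\left(23 \right)} \right)}\right) + 237405 = \left(-228013 + 541\right) + 237405 = -227472 + 237405 = 9933$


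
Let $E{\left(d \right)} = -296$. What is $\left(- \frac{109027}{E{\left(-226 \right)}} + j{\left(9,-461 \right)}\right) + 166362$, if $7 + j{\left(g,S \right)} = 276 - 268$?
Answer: $\frac{49352475}{296} \approx 1.6673 \cdot 10^{5}$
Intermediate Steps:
$j{\left(g,S \right)} = 1$ ($j{\left(g,S \right)} = -7 + \left(276 - 268\right) = -7 + 8 = 1$)
$\left(- \frac{109027}{E{\left(-226 \right)}} + j{\left(9,-461 \right)}\right) + 166362 = \left(- \frac{109027}{-296} + 1\right) + 166362 = \left(\left(-109027\right) \left(- \frac{1}{296}\right) + 1\right) + 166362 = \left(\frac{109027}{296} + 1\right) + 166362 = \frac{109323}{296} + 166362 = \frac{49352475}{296}$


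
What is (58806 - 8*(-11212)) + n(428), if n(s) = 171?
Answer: 148673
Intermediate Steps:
(58806 - 8*(-11212)) + n(428) = (58806 - 8*(-11212)) + 171 = (58806 + 89696) + 171 = 148502 + 171 = 148673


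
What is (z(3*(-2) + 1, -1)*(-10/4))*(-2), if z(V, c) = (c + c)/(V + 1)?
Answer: 5/2 ≈ 2.5000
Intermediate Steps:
z(V, c) = 2*c/(1 + V) (z(V, c) = (2*c)/(1 + V) = 2*c/(1 + V))
(z(3*(-2) + 1, -1)*(-10/4))*(-2) = ((2*(-1)/(1 + (3*(-2) + 1)))*(-10/4))*(-2) = ((2*(-1)/(1 + (-6 + 1)))*(-10*1/4))*(-2) = ((2*(-1)/(1 - 5))*(-5/2))*(-2) = ((2*(-1)/(-4))*(-5/2))*(-2) = ((2*(-1)*(-1/4))*(-5/2))*(-2) = ((1/2)*(-5/2))*(-2) = -5/4*(-2) = 5/2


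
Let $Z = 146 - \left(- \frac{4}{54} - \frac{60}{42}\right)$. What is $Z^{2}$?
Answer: $\frac{777182884}{35721} \approx 21757.0$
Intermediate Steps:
$Z = \frac{27878}{189}$ ($Z = 146 - \left(\left(-4\right) \frac{1}{54} - \frac{10}{7}\right) = 146 - \left(- \frac{2}{27} - \frac{10}{7}\right) = 146 - - \frac{284}{189} = 146 + \frac{284}{189} = \frac{27878}{189} \approx 147.5$)
$Z^{2} = \left(\frac{27878}{189}\right)^{2} = \frac{777182884}{35721}$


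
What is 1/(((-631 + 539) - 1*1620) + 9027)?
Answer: 1/7315 ≈ 0.00013671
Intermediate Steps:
1/(((-631 + 539) - 1*1620) + 9027) = 1/((-92 - 1620) + 9027) = 1/(-1712 + 9027) = 1/7315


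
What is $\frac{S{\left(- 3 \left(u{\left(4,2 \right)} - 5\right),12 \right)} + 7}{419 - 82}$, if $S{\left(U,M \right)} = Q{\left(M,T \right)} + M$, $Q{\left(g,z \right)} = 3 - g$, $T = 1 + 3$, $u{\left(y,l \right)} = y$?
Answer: $\frac{10}{337} \approx 0.029674$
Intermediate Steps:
$T = 4$
$S{\left(U,M \right)} = 3$ ($S{\left(U,M \right)} = \left(3 - M\right) + M = 3$)
$\frac{S{\left(- 3 \left(u{\left(4,2 \right)} - 5\right),12 \right)} + 7}{419 - 82} = \frac{3 + 7}{419 - 82} = \frac{10}{337}$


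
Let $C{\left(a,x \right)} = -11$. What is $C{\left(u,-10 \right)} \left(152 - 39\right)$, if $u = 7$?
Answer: $-1243$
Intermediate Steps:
$C{\left(u,-10 \right)} \left(152 - 39\right) = - 11 \left(152 - 39\right) = \left(-11\right) 113 = -1243$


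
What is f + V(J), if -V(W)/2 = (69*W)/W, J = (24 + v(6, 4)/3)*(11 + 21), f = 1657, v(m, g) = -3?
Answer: 1519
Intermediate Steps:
J = 736 (J = (24 - 3/3)*(11 + 21) = (24 - 3*⅓)*32 = (24 - 1)*32 = 23*32 = 736)
V(W) = -138 (V(W) = -2*69*W/W = -2*69 = -138)
f + V(J) = 1657 - 138 = 1519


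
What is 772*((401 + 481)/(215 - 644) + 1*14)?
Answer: 1318576/143 ≈ 9220.8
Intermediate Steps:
772*((401 + 481)/(215 - 644) + 1*14) = 772*(882/(-429) + 14) = 772*(882*(-1/429) + 14) = 772*(-294/143 + 14) = 772*(1708/143) = 1318576/143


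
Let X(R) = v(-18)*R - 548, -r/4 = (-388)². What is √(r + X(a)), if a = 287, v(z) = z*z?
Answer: 2*I*√127434 ≈ 713.96*I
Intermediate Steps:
v(z) = z²
r = -602176 (r = -4*(-388)² = -4*150544 = -602176)
X(R) = -548 + 324*R (X(R) = (-18)²*R - 548 = 324*R - 548 = -548 + 324*R)
√(r + X(a)) = √(-602176 + (-548 + 324*287)) = √(-602176 + (-548 + 92988)) = √(-602176 + 92440) = √(-509736) = 2*I*√127434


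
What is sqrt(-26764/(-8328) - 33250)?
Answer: I*sqrt(144115642338)/2082 ≈ 182.34*I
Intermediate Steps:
sqrt(-26764/(-8328) - 33250) = sqrt(-26764*(-1/8328) - 33250) = sqrt(6691/2082 - 33250) = sqrt(-69219809/2082) = I*sqrt(144115642338)/2082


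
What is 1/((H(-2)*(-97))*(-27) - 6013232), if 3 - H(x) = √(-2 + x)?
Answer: -6005375/36064556327269 + 5238*I/36064556327269 ≈ -1.6652e-7 + 1.4524e-10*I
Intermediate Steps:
H(x) = 3 - √(-2 + x)
1/((H(-2)*(-97))*(-27) - 6013232) = 1/(((3 - √(-2 - 2))*(-97))*(-27) - 6013232) = 1/(((3 - √(-4))*(-97))*(-27) - 6013232) = 1/(((3 - 2*I)*(-97))*(-27) - 6013232) = 1/((-291 + 194*I)*(-27) - 6013232) = 1/((7857 - 5238*I) - 6013232) = 1/(-6005375 - 5238*I) = (-6005375 + 5238*I)/36064556327269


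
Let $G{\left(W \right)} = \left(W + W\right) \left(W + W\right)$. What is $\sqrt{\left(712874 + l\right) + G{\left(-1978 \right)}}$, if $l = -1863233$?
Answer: $\sqrt{14499577} \approx 3807.8$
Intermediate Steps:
$G{\left(W \right)} = 4 W^{2}$ ($G{\left(W \right)} = 2 W 2 W = 4 W^{2}$)
$\sqrt{\left(712874 + l\right) + G{\left(-1978 \right)}} = \sqrt{\left(712874 - 1863233\right) + 4 \left(-1978\right)^{2}} = \sqrt{-1150359 + 4 \cdot 3912484} = \sqrt{-1150359 + 15649936} = \sqrt{14499577}$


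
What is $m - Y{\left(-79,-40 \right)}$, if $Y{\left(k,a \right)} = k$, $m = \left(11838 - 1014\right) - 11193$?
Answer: $-290$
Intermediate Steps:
$m = -369$ ($m = 10824 - 11193 = -369$)
$m - Y{\left(-79,-40 \right)} = -369 - -79 = -369 + 79 = -290$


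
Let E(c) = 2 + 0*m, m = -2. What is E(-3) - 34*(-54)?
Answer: 1838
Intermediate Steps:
E(c) = 2 (E(c) = 2 + 0*(-2) = 2 + 0 = 2)
E(-3) - 34*(-54) = 2 - 34*(-54) = 2 + 1836 = 1838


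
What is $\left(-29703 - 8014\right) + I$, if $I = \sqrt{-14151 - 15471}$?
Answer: $-37717 + i \sqrt{29622} \approx -37717.0 + 172.11 i$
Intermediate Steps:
$I = i \sqrt{29622}$ ($I = \sqrt{-29622} = i \sqrt{29622} \approx 172.11 i$)
$\left(-29703 - 8014\right) + I = \left(-29703 - 8014\right) + i \sqrt{29622} = -37717 + i \sqrt{29622}$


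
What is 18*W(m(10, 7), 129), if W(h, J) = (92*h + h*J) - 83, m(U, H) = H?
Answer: 26352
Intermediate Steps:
W(h, J) = -83 + 92*h + J*h (W(h, J) = (92*h + J*h) - 83 = -83 + 92*h + J*h)
18*W(m(10, 7), 129) = 18*(-83 + 92*7 + 129*7) = 18*(-83 + 644 + 903) = 18*1464 = 26352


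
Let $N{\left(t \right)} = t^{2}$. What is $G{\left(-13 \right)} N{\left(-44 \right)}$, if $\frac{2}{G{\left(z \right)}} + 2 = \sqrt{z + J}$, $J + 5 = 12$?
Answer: $- \frac{3872}{5} - \frac{1936 i \sqrt{6}}{5} \approx -774.4 - 948.44 i$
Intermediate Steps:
$J = 7$ ($J = -5 + 12 = 7$)
$G{\left(z \right)} = \frac{2}{-2 + \sqrt{7 + z}}$ ($G{\left(z \right)} = \frac{2}{-2 + \sqrt{z + 7}} = \frac{2}{-2 + \sqrt{7 + z}}$)
$G{\left(-13 \right)} N{\left(-44 \right)} = \frac{2}{-2 + \sqrt{7 - 13}} \left(-44\right)^{2} = \frac{2}{-2 + \sqrt{-6}} \cdot 1936 = \frac{2}{-2 + i \sqrt{6}} \cdot 1936 = \frac{3872}{-2 + i \sqrt{6}}$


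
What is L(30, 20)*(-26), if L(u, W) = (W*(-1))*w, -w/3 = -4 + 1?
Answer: 4680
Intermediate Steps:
w = 9 (w = -3*(-4 + 1) = -3*(-3) = 9)
L(u, W) = -9*W (L(u, W) = (W*(-1))*9 = -W*9 = -9*W)
L(30, 20)*(-26) = -9*20*(-26) = -180*(-26) = 4680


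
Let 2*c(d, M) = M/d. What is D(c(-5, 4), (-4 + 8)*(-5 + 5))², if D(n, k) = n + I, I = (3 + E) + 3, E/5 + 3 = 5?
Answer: 6084/25 ≈ 243.36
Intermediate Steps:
E = 10 (E = -15 + 5*5 = -15 + 25 = 10)
I = 16 (I = (3 + 10) + 3 = 13 + 3 = 16)
c(d, M) = M/(2*d) (c(d, M) = (M/d)/2 = M/(2*d))
D(n, k) = 16 + n (D(n, k) = n + 16 = 16 + n)
D(c(-5, 4), (-4 + 8)*(-5 + 5))² = (16 + (½)*4/(-5))² = (16 + (½)*4*(-⅕))² = (16 - ⅖)² = (78/5)² = 6084/25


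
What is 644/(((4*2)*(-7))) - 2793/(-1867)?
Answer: -37355/3734 ≈ -10.004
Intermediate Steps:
644/(((4*2)*(-7))) - 2793/(-1867) = 644/((8*(-7))) - 2793*(-1/1867) = 644/(-56) + 2793/1867 = 644*(-1/56) + 2793/1867 = -23/2 + 2793/1867 = -37355/3734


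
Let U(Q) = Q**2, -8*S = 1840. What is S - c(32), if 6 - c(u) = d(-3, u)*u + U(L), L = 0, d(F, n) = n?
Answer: 788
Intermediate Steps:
S = -230 (S = -1/8*1840 = -230)
c(u) = 6 - u**2 (c(u) = 6 - (u*u + 0**2) = 6 - (u**2 + 0) = 6 - u**2)
S - c(32) = -230 - (6 - 1*32**2) = -230 - (6 - 1*1024) = -230 - (6 - 1024) = -230 - 1*(-1018) = -230 + 1018 = 788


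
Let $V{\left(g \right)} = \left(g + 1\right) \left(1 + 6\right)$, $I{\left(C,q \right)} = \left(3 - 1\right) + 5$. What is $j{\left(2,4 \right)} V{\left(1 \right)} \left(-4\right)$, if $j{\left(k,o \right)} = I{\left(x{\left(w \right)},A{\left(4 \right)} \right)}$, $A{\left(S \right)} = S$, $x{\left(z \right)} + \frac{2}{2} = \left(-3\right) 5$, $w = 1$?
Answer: $-392$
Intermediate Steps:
$x{\left(z \right)} = -16$ ($x{\left(z \right)} = -1 - 15 = -16$)
$I{\left(C,q \right)} = 7$ ($I{\left(C,q \right)} = 2 + 5 = 7$)
$V{\left(g \right)} = 7 + 7 g$ ($V{\left(g \right)} = \left(1 + g\right) 7 = 7 + 7 g$)
$j{\left(k,o \right)} = 7$
$j{\left(2,4 \right)} V{\left(1 \right)} \left(-4\right) = 7 \left(7 + 7 \cdot 1\right) \left(-4\right) = 7 \left(7 + 7\right) \left(-4\right) = 7 \cdot 14 \left(-4\right) = 98 \left(-4\right) = -392$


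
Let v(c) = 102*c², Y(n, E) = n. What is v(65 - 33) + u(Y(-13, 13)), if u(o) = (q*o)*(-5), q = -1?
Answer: 104383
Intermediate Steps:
u(o) = 5*o (u(o) = -o*(-5) = 5*o)
v(65 - 33) + u(Y(-13, 13)) = 102*(65 - 33)² + 5*(-13) = 102*32² - 65 = 102*1024 - 65 = 104448 - 65 = 104383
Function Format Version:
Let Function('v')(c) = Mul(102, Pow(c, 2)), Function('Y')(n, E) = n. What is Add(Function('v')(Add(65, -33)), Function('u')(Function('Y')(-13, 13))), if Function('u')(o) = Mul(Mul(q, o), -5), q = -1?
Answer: 104383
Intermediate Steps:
Function('u')(o) = Mul(5, o) (Function('u')(o) = Mul(Mul(-1, o), -5) = Mul(5, o))
Add(Function('v')(Add(65, -33)), Function('u')(Function('Y')(-13, 13))) = Add(Mul(102, Pow(Add(65, -33), 2)), Mul(5, -13)) = Add(Mul(102, Pow(32, 2)), -65) = Add(Mul(102, 1024), -65) = Add(104448, -65) = 104383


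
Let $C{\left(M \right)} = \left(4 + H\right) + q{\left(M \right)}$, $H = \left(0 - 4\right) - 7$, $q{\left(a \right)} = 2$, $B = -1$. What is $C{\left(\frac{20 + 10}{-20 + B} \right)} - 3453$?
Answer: $-3458$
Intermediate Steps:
$H = -11$ ($H = -4 - 7 = -11$)
$C{\left(M \right)} = -5$ ($C{\left(M \right)} = \left(4 - 11\right) + 2 = -7 + 2 = -5$)
$C{\left(\frac{20 + 10}{-20 + B} \right)} - 3453 = -5 - 3453 = -3458$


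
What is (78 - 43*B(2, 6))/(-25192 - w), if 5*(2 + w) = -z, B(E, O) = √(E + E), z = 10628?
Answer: 20/57661 ≈ 0.00034685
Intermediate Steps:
B(E, O) = √2*√E (B(E, O) = √(2*E) = √2*√E)
w = -10638/5 (w = -2 + (-1*10628)/5 = -2 + (⅕)*(-10628) = -2 - 10628/5 = -10638/5 ≈ -2127.6)
(78 - 43*B(2, 6))/(-25192 - w) = (78 - 43*√2*√2)/(-25192 - 1*(-10638/5)) = (78 - 43*2)/(-25192 + 10638/5) = (78 - 86)/(-115322/5) = -8*(-5/115322) = 20/57661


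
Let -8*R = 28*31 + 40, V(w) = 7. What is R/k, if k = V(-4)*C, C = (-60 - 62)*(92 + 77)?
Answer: 227/288652 ≈ 0.00078641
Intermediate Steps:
C = -20618 (C = -122*169 = -20618)
R = -227/2 (R = -(28*31 + 40)/8 = -(868 + 40)/8 = -⅛*908 = -227/2 ≈ -113.50)
k = -144326 (k = 7*(-20618) = -144326)
R/k = -227/2/(-144326) = -227/2*(-1/144326) = 227/288652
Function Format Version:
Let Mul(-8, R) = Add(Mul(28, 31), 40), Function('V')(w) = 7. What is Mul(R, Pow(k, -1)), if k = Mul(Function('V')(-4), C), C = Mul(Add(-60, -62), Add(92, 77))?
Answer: Rational(227, 288652) ≈ 0.00078641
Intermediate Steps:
C = -20618 (C = Mul(-122, 169) = -20618)
R = Rational(-227, 2) (R = Mul(Rational(-1, 8), Add(Mul(28, 31), 40)) = Mul(Rational(-1, 8), Add(868, 40)) = Mul(Rational(-1, 8), 908) = Rational(-227, 2) ≈ -113.50)
k = -144326 (k = Mul(7, -20618) = -144326)
Mul(R, Pow(k, -1)) = Mul(Rational(-227, 2), Pow(-144326, -1)) = Mul(Rational(-227, 2), Rational(-1, 144326)) = Rational(227, 288652)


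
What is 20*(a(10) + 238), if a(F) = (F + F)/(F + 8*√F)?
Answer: 128320/27 + 160*√10/27 ≈ 4771.3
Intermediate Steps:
a(F) = 2*F/(F + 8*√F) (a(F) = (2*F)/(F + 8*√F) = 2*F/(F + 8*√F))
20*(a(10) + 238) = 20*(2*10/(10 + 8*√10) + 238) = 20*(20/(10 + 8*√10) + 238) = 20*(238 + 20/(10 + 8*√10)) = 4760 + 400/(10 + 8*√10)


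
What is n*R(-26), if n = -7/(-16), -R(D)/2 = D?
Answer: 91/4 ≈ 22.750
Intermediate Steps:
R(D) = -2*D
n = 7/16 (n = -7*(-1/16) = 7/16 ≈ 0.43750)
n*R(-26) = 7*(-2*(-26))/16 = (7/16)*52 = 91/4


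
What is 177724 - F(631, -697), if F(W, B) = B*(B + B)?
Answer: -793894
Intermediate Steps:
F(W, B) = 2*B² (F(W, B) = B*(2*B) = 2*B²)
177724 - F(631, -697) = 177724 - 2*(-697)² = 177724 - 2*485809 = 177724 - 1*971618 = 177724 - 971618 = -793894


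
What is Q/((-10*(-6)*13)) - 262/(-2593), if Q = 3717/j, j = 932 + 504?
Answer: 101033047/968122480 ≈ 0.10436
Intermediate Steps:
j = 1436
Q = 3717/1436 ≈ 2.5884
Q/((-10*(-6)*13)) - 262/(-2593) = 3717/(1436*((-10*(-6)*13))) - 262/(-2593) = 3717/(1436*((60*13))) - 262*(-1/2593) = (3717/1436)/780 + 262/2593 = (3717/1436)*(1/780) + 262/2593 = 1239/373360 + 262/2593 = 101033047/968122480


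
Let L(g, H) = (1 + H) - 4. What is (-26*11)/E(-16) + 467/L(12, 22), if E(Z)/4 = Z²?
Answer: 236387/9728 ≈ 24.300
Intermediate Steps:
E(Z) = 4*Z²
L(g, H) = -3 + H
(-26*11)/E(-16) + 467/L(12, 22) = (-26*11)/((4*(-16)²)) + 467/(-3 + 22) = -286/(4*256) + 467/19 = -286/1024 + 467*(1/19) = -286*1/1024 + 467/19 = -143/512 + 467/19 = 236387/9728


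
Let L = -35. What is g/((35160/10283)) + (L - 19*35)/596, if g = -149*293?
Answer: -228313883/17880 ≈ -12769.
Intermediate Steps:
g = -43657
g/((35160/10283)) + (L - 19*35)/596 = -43657/(35160/10283) + (-35 - 19*35)/596 = -43657/(35160*(1/10283)) + (-35 - 665)*(1/596) = -43657/35160/10283 - 700*1/596 = -43657*10283/35160 - 175/149 = -1532167/120 - 175/149 = -228313883/17880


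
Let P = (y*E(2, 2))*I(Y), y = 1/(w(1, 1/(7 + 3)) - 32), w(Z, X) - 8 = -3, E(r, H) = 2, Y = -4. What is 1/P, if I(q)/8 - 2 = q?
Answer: 27/32 ≈ 0.84375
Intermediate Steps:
I(q) = 16 + 8*q
w(Z, X) = 5 (w(Z, X) = 8 - 3 = 5)
y = -1/27 (y = 1/(5 - 32) = 1/(-27) = -1/27 ≈ -0.037037)
P = 32/27 (P = (-1/27*2)*(16 + 8*(-4)) = -2*(16 - 32)/27 = -2/27*(-16) = 32/27 ≈ 1.1852)
1/P = 1/(32/27) = 27/32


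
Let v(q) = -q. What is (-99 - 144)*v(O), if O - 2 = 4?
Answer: 1458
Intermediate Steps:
O = 6 (O = 2 + 4 = 6)
(-99 - 144)*v(O) = (-99 - 144)*(-1*6) = -243*(-6) = 1458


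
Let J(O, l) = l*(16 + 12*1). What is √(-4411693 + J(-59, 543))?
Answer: I*√4396489 ≈ 2096.8*I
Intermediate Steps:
J(O, l) = 28*l (J(O, l) = l*(16 + 12) = l*28 = 28*l)
√(-4411693 + J(-59, 543)) = √(-4411693 + 28*543) = √(-4411693 + 15204) = √(-4396489) = I*√4396489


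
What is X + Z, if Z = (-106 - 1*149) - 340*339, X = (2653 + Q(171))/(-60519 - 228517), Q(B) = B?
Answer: -8346999091/72259 ≈ -1.1552e+5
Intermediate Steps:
X = -706/72259 (X = (2653 + 171)/(-60519 - 228517) = 2824/(-289036) = 2824*(-1/289036) = -706/72259 ≈ -0.0097704)
Z = -115515 (Z = (-106 - 149) - 115260 = -255 - 115260 = -115515)
X + Z = -706/72259 - 115515 = -8346999091/72259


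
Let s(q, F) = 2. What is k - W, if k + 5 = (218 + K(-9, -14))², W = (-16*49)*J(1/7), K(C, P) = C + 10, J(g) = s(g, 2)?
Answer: 49524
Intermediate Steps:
J(g) = 2
K(C, P) = 10 + C
W = -1568 (W = -16*49*2 = -784*2 = -1568)
k = 47956 (k = -5 + (218 + (10 - 9))² = -5 + (218 + 1)² = -5 + 219² = -5 + 47961 = 47956)
k - W = 47956 - 1*(-1568) = 47956 + 1568 = 49524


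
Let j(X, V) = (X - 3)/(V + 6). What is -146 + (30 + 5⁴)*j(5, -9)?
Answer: -1748/3 ≈ -582.67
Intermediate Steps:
j(X, V) = (-3 + X)/(6 + V)
-146 + (30 + 5⁴)*j(5, -9) = -146 + (30 + 5⁴)*((-3 + 5)/(6 - 9)) = -146 + (30 + 625)*(2/(-3)) = -146 + 655*(-⅓*2) = -146 + 655*(-⅔) = -146 - 1310/3 = -1748/3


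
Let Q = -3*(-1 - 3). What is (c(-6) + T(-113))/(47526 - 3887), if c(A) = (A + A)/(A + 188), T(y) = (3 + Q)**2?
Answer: 20469/3971149 ≈ 0.0051544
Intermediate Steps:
Q = 12 (Q = -3*(-4) = 12)
T(y) = 225 (T(y) = (3 + 12)**2 = 15**2 = 225)
c(A) = 2*A/(188 + A) (c(A) = (2*A)/(188 + A) = 2*A/(188 + A))
(c(-6) + T(-113))/(47526 - 3887) = (2*(-6)/(188 - 6) + 225)/(47526 - 3887) = (2*(-6)/182 + 225)/43639 = (2*(-6)*(1/182) + 225)*(1/43639) = (-6/91 + 225)*(1/43639) = (20469/91)*(1/43639) = 20469/3971149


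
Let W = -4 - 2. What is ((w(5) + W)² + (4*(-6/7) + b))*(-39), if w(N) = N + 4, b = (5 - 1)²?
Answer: -5889/7 ≈ -841.29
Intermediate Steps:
W = -6
b = 16 (b = 4² = 16)
w(N) = 4 + N
((w(5) + W)² + (4*(-6/7) + b))*(-39) = (((4 + 5) - 6)² + (4*(-6/7) + 16))*(-39) = ((9 - 6)² + (4*(-6*⅐) + 16))*(-39) = (3² + (4*(-6/7) + 16))*(-39) = (9 + (-24/7 + 16))*(-39) = (9 + 88/7)*(-39) = (151/7)*(-39) = -5889/7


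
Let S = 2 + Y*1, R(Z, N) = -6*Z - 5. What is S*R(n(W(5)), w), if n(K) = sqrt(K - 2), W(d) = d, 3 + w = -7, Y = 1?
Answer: -15 - 18*sqrt(3) ≈ -46.177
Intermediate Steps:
w = -10 (w = -3 - 7 = -10)
n(K) = sqrt(-2 + K)
R(Z, N) = -5 - 6*Z
S = 3 (S = 2 + 1*1 = 2 + 1 = 3)
S*R(n(W(5)), w) = 3*(-5 - 6*sqrt(-2 + 5)) = 3*(-5 - 6*sqrt(3)) = -15 - 18*sqrt(3)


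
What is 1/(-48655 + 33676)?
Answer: -1/14979 ≈ -6.6760e-5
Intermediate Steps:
1/(-48655 + 33676) = 1/(-14979) = -1/14979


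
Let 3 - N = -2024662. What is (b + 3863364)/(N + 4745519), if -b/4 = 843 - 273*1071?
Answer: 419127/564182 ≈ 0.74289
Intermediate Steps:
N = 2024665 (N = 3 - 1*(-2024662) = 3 + 2024662 = 2024665)
b = 1166160 (b = -4*(843 - 273*1071) = -4*(843 - 292383) = -4*(-291540) = 1166160)
(b + 3863364)/(N + 4745519) = (1166160 + 3863364)/(2024665 + 4745519) = 5029524/6770184 = 5029524*(1/6770184) = 419127/564182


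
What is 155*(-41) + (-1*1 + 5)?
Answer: -6351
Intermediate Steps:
155*(-41) + (-1*1 + 5) = -6355 + (-1 + 5) = -6355 + 4 = -6351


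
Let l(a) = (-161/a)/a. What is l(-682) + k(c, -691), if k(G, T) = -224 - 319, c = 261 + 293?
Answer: -252562493/465124 ≈ -543.00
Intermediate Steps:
l(a) = -161/a²
c = 554
k(G, T) = -543
l(-682) + k(c, -691) = -161/(-682)² - 543 = -161*1/465124 - 543 = -161/465124 - 543 = -252562493/465124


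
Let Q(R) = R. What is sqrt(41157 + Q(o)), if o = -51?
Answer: sqrt(41106) ≈ 202.75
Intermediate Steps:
sqrt(41157 + Q(o)) = sqrt(41157 - 51) = sqrt(41106)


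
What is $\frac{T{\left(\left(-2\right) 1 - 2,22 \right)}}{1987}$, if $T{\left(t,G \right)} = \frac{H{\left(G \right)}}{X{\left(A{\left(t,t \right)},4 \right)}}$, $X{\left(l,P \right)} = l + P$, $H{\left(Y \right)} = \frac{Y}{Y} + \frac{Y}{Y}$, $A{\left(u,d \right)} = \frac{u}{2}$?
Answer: $\frac{1}{1987} \approx 0.00050327$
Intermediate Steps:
$A{\left(u,d \right)} = \frac{u}{2}$ ($A{\left(u,d \right)} = u \frac{1}{2} = \frac{u}{2}$)
$H{\left(Y \right)} = 2$ ($H{\left(Y \right)} = 1 + 1 = 2$)
$X{\left(l,P \right)} = P + l$
$T{\left(t,G \right)} = \frac{2}{4 + \frac{t}{2}}$
$\frac{T{\left(\left(-2\right) 1 - 2,22 \right)}}{1987} = \frac{4 \frac{1}{8 - 4}}{1987} = \frac{4}{8 - 4} \cdot \frac{1}{1987} = \frac{4}{4} \cdot \frac{1}{1987} = 4 \cdot \frac{1}{4} \cdot \frac{1}{1987} = 1 \cdot \frac{1}{1987} = \frac{1}{1987}$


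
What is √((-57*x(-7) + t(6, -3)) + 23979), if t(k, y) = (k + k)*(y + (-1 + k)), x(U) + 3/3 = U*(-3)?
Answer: √22863 ≈ 151.21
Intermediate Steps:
x(U) = -1 - 3*U (x(U) = -1 + U*(-3) = -1 - 3*U)
t(k, y) = 2*k*(-1 + k + y) (t(k, y) = (2*k)*(-1 + k + y) = 2*k*(-1 + k + y))
√((-57*x(-7) + t(6, -3)) + 23979) = √((-57*(-1 - 3*(-7)) + 2*6*(-1 + 6 - 3)) + 23979) = √((-57*(-1 + 21) + 2*6*2) + 23979) = √((-57*20 + 24) + 23979) = √((-1140 + 24) + 23979) = √(-1116 + 23979) = √22863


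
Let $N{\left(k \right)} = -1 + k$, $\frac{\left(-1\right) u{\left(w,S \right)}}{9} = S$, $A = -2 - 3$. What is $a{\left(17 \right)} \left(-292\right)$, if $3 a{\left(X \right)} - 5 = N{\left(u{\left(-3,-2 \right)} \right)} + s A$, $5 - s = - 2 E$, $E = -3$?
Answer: $-2628$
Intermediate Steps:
$A = -5$
$u{\left(w,S \right)} = - 9 S$
$s = -1$ ($s = 5 - \left(-2\right) \left(-3\right) = 5 - 6 = -1$)
$a{\left(X \right)} = 9$ ($a{\left(X \right)} = \frac{5}{3} + \frac{\left(-1 - -18\right) - -5}{3} = \frac{5}{3} + \frac{\left(-1 + 18\right) + 5}{3} = \frac{5}{3} + \frac{17 + 5}{3} = \frac{5}{3} + \frac{1}{3} \cdot 22 = \frac{5}{3} + \frac{22}{3} = 9$)
$a{\left(17 \right)} \left(-292\right) = 9 \left(-292\right) = -2628$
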